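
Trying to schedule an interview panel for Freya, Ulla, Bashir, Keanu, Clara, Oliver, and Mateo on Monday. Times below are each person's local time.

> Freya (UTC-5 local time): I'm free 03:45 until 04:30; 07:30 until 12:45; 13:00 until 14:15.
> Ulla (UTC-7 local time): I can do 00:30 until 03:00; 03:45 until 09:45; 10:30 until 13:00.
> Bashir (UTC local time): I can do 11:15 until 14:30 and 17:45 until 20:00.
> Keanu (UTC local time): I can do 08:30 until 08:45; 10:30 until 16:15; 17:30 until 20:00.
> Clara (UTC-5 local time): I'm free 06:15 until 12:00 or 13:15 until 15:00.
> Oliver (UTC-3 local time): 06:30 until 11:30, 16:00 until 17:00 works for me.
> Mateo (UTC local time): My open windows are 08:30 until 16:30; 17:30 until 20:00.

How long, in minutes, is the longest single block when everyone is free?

120

Freya in UTC: 08:45-09:30, 12:30-17:45, 18:00-19:15 (add 5h to convert from UTC-5).
Ulla in UTC: 07:30-10:00, 10:45-16:45, 17:30-20:00 (add 7h to convert from UTC-7).
Bashir in UTC: 11:15-14:30, 17:45-20:00.
Keanu in UTC: 08:30-08:45, 10:30-16:15, 17:30-20:00.
Clara in UTC: 11:15-17:00, 18:15-20:00 (add 5h to convert from UTC-5).
Oliver in UTC: 09:30-14:30, 19:00-20:00 (add 3h to convert from UTC-3).
Mateo in UTC: 08:30-16:30, 17:30-20:00.
Freya ∩ Ulla: 08:45-09:30, 12:30-16:45, 17:30-17:45, 18:00-19:15.
Freya ∩ Ulla ∩ Bashir: 12:30-14:30, 18:00-19:15.
Freya ∩ Ulla ∩ Bashir ∩ Keanu: 12:30-14:30, 18:00-19:15.
Freya ∩ Ulla ∩ Bashir ∩ Keanu ∩ Clara: 12:30-14:30, 18:15-19:15.
Freya ∩ Ulla ∩ Bashir ∩ Keanu ∩ Clara ∩ Oliver: 12:30-14:30, 19:00-19:15.
Freya ∩ Ulla ∩ Bashir ∩ Keanu ∩ Clara ∩ Oliver ∩ Mateo: 12:30-14:30, 19:00-19:15.
So the common availability across everyone is 12:30-14:30, 19:00-19:15.
The longest is 12:30-14:30 at 120 minutes.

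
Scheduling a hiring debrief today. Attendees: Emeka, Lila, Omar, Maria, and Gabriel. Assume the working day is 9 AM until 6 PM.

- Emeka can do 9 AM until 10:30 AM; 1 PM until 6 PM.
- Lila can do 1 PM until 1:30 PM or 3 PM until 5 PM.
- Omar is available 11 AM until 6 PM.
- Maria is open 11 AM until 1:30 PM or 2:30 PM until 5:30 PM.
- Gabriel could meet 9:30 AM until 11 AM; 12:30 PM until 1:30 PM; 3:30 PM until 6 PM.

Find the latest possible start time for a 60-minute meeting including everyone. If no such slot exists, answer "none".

16:00

Emeka ∩ Lila: 13:00-13:30, 15:00-17:00.
Emeka ∩ Lila ∩ Omar: 13:00-13:30, 15:00-17:00.
Emeka ∩ Lila ∩ Omar ∩ Maria: 13:00-13:30, 15:00-17:00.
Emeka ∩ Lila ∩ Omar ∩ Maria ∩ Gabriel: 13:00-13:30, 15:30-17:00.
Those are the intersection windows.
The last common window of at least 60 minutes is 15:30-17:00; a 60-minute meeting can start as late as 16:00 and still end by 17:00.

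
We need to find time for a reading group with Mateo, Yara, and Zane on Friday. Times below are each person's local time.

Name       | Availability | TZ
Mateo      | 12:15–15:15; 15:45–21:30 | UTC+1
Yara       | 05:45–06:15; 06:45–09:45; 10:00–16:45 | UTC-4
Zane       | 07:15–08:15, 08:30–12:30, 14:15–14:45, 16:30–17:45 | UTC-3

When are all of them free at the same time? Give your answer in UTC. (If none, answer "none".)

11:30-13:45, 14:00-14:15, 14:45-15:30, 17:15-17:45, 19:30-20:30

Mateo in UTC: 11:15-14:15, 14:45-20:30 (subtract 1h to convert from UTC+1).
Yara in UTC: 09:45-10:15, 10:45-13:45, 14:00-20:45 (add 4h to convert from UTC-4).
Zane in UTC: 10:15-11:15, 11:30-15:30, 17:15-17:45, 19:30-20:45 (add 3h to convert from UTC-3).
Mateo ∩ Yara: 11:15-13:45, 14:00-14:15, 14:45-20:30.
Mateo ∩ Yara ∩ Zane: 11:30-13:45, 14:00-14:15, 14:45-15:30, 17:15-17:45, 19:30-20:30.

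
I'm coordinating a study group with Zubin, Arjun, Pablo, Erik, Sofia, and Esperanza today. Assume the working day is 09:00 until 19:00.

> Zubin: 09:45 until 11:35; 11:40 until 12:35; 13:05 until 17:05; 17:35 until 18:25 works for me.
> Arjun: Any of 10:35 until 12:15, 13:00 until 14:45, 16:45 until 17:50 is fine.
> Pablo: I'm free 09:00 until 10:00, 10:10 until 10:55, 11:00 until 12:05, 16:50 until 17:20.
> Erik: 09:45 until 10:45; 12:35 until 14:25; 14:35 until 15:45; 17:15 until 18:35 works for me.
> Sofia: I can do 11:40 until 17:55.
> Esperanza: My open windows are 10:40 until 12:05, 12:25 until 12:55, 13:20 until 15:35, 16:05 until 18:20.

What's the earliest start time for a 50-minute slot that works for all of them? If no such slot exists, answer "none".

none

Zubin ∩ Arjun: 10:35-11:35, 11:40-12:15, 13:05-14:45, 16:45-17:05, 17:35-17:50.
Zubin ∩ Arjun ∩ Pablo: 10:35-10:55, 11:00-11:35, 11:40-12:05, 16:50-17:05.
Zubin ∩ Arjun ∩ Pablo ∩ Erik: 10:35-10:45.
Zubin ∩ Arjun ∩ Pablo ∩ Erik ∩ Sofia: ∅.
Zubin ∩ Arjun ∩ Pablo ∩ Erik ∩ Sofia ∩ Esperanza: ∅.
There is no time when everyone is free.
No common window is at least 50 minutes long.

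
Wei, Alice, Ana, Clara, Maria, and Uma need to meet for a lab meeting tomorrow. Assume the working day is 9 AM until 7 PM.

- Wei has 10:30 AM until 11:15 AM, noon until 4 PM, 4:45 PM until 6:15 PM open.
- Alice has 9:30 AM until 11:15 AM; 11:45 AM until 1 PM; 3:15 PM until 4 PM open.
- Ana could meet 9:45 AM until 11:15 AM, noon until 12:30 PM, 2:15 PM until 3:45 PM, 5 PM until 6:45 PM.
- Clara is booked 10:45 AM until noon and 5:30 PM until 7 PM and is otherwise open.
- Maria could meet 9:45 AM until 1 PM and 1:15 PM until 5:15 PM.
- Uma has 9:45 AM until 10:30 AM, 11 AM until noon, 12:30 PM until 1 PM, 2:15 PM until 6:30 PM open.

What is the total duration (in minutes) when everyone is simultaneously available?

30

Wei free: 10:30-11:15, 12:00-16:00, 16:45-18:15.
Alice free: 09:30-11:15, 11:45-13:00, 15:15-16:00.
Ana free: 09:45-11:15, 12:00-12:30, 14:15-15:45, 17:00-18:45.
Clara free: 09:00-10:45, 12:00-17:30 (invert busy blocks within the working day).
Maria free: 09:45-13:00, 13:15-17:15.
Uma free: 09:45-10:30, 11:00-12:00, 12:30-13:00, 14:15-18:30.
Wei ∩ Alice: 10:30-11:15, 12:00-13:00, 15:15-16:00.
Wei ∩ Alice ∩ Ana: 10:30-11:15, 12:00-12:30, 15:15-15:45.
Wei ∩ Alice ∩ Ana ∩ Clara: 10:30-10:45, 12:00-12:30, 15:15-15:45.
Wei ∩ Alice ∩ Ana ∩ Clara ∩ Maria: 10:30-10:45, 12:00-12:30, 15:15-15:45.
Wei ∩ Alice ∩ Ana ∩ Clara ∩ Maria ∩ Uma: 15:15-15:45.
So the common availability across everyone is 15:15-15:45.
That's a single block of 30 minutes.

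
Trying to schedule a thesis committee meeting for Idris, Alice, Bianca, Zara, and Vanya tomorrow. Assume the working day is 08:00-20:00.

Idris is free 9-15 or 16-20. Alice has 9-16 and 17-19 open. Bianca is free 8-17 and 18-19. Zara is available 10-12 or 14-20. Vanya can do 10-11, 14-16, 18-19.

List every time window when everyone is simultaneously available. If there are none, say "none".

Idris ∩ Alice: 09:00-15:00, 17:00-19:00.
Idris ∩ Alice ∩ Bianca: 09:00-15:00, 18:00-19:00.
Idris ∩ Alice ∩ Bianca ∩ Zara: 10:00-12:00, 14:00-15:00, 18:00-19:00.
Idris ∩ Alice ∩ Bianca ∩ Zara ∩ Vanya: 10:00-11:00, 14:00-15:00, 18:00-19:00.

10:00-11:00, 14:00-15:00, 18:00-19:00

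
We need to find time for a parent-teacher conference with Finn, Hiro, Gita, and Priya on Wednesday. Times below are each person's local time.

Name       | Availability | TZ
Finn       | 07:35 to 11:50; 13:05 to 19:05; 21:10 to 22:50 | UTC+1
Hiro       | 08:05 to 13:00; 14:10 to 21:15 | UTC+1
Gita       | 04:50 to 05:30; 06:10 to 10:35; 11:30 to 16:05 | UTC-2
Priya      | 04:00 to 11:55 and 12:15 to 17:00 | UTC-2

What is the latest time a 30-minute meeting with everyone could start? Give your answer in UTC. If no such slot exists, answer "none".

Finn in UTC: 06:35-10:50, 12:05-18:05, 20:10-21:50 (subtract 1h to convert from UTC+1).
Hiro in UTC: 07:05-12:00, 13:10-20:15 (subtract 1h to convert from UTC+1).
Gita in UTC: 06:50-07:30, 08:10-12:35, 13:30-18:05 (add 2h to convert from UTC-2).
Priya in UTC: 06:00-13:55, 14:15-19:00 (add 2h to convert from UTC-2).
Finn ∩ Hiro: 07:05-10:50, 13:10-18:05, 20:10-20:15.
Finn ∩ Hiro ∩ Gita: 07:05-07:30, 08:10-10:50, 13:30-18:05.
Finn ∩ Hiro ∩ Gita ∩ Priya: 07:05-07:30, 08:10-10:50, 13:30-13:55, 14:15-18:05.
The last common window of at least 30 minutes is 14:15-18:05; a 30-minute meeting can start as late as 17:35 and still end by 18:05.

17:35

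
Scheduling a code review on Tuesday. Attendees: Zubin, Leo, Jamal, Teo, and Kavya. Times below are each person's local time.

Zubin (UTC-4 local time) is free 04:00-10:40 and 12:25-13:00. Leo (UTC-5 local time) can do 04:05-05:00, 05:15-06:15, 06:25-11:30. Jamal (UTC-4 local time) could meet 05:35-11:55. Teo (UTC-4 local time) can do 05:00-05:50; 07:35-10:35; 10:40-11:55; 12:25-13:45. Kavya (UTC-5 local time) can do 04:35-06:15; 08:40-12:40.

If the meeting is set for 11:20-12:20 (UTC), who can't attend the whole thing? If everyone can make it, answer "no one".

Kavya, Leo, Teo

Zubin in UTC: 08:00-14:40, 16:25-17:00 (add 4h to convert from UTC-4).
Leo in UTC: 09:05-10:00, 10:15-11:15, 11:25-16:30 (add 5h to convert from UTC-5).
Jamal in UTC: 09:35-15:55 (add 4h to convert from UTC-4).
Teo in UTC: 09:00-09:50, 11:35-14:35, 14:40-15:55, 16:25-17:45 (add 4h to convert from UTC-4).
Kavya in UTC: 09:35-11:15, 13:40-17:40 (add 5h to convert from UTC-5).
Zubin: free for 11:20-12:20. Leo: not fully free for 11:20-12:20. Jamal: free for 11:20-12:20. Teo: not fully free for 11:20-12:20. Kavya: not fully free for 11:20-12:20.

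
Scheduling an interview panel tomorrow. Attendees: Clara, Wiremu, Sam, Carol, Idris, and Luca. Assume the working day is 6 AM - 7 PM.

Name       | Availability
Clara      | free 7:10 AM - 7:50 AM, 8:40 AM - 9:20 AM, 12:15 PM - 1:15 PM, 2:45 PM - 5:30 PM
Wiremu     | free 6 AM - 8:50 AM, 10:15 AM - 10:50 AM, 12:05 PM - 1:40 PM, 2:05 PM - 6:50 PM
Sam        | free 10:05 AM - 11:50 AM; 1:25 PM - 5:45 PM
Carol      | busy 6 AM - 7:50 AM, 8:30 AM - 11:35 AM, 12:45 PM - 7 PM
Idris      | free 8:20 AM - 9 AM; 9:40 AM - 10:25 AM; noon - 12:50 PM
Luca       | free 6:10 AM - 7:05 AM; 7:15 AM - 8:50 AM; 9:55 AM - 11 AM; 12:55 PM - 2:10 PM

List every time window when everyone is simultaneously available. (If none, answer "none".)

Clara free: 07:10-07:50, 08:40-09:20, 12:15-13:15, 14:45-17:30.
Wiremu free: 06:00-08:50, 10:15-10:50, 12:05-13:40, 14:05-18:50.
Sam free: 10:05-11:50, 13:25-17:45.
Carol free: 07:50-08:30, 11:35-12:45 (invert busy blocks within the working day).
Idris free: 08:20-09:00, 09:40-10:25, 12:00-12:50.
Luca free: 06:10-07:05, 07:15-08:50, 09:55-11:00, 12:55-14:10.
Clara ∩ Wiremu: 07:10-07:50, 08:40-08:50, 12:15-13:15, 14:45-17:30.
Clara ∩ Wiremu ∩ Sam: 14:45-17:30.
Clara ∩ Wiremu ∩ Sam ∩ Carol: ∅.
Clara ∩ Wiremu ∩ Sam ∩ Carol ∩ Idris: ∅.
Clara ∩ Wiremu ∩ Sam ∩ Carol ∩ Idris ∩ Luca: ∅.
There is no time when everyone is free.

none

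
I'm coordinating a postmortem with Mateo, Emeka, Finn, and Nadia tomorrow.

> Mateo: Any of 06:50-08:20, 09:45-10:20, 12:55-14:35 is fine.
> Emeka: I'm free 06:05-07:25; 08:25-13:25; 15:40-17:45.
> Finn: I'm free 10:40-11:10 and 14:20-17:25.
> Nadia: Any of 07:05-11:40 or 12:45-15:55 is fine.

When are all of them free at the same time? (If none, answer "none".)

Mateo ∩ Emeka: 06:50-07:25, 09:45-10:20, 12:55-13:25.
Mateo ∩ Emeka ∩ Finn: ∅.
Mateo ∩ Emeka ∩ Finn ∩ Nadia: ∅.
There is no time when everyone is free.

none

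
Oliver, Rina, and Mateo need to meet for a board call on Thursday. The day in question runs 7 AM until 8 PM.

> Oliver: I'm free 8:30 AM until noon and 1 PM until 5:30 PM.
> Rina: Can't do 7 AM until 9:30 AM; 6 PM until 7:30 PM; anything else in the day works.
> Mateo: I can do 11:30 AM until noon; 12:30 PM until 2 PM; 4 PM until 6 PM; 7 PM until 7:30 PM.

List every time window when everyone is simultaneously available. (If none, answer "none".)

Oliver free: 08:30-12:00, 13:00-17:30.
Rina free: 09:30-18:00, 19:30-20:00 (invert busy blocks within the working day).
Mateo free: 11:30-12:00, 12:30-14:00, 16:00-18:00, 19:00-19:30.
Oliver ∩ Rina: 09:30-12:00, 13:00-17:30.
Oliver ∩ Rina ∩ Mateo: 11:30-12:00, 13:00-14:00, 16:00-17:30.
So the common availability across everyone is 11:30-12:00, 13:00-14:00, 16:00-17:30.

11:30-12:00, 13:00-14:00, 16:00-17:30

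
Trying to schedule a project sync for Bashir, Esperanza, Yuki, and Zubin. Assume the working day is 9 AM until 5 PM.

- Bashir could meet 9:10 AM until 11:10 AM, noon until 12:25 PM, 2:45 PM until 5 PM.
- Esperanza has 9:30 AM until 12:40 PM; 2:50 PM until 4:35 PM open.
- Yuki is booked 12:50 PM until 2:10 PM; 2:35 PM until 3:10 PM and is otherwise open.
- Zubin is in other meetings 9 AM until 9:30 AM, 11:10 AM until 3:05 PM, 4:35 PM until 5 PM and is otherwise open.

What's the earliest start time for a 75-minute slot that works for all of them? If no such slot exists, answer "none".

Bashir free: 09:10-11:10, 12:00-12:25, 14:45-17:00.
Esperanza free: 09:30-12:40, 14:50-16:35.
Yuki free: 09:00-12:50, 14:10-14:35, 15:10-17:00 (invert busy blocks within the working day).
Zubin free: 09:30-11:10, 15:05-16:35 (invert busy blocks within the working day).
Bashir ∩ Esperanza: 09:30-11:10, 12:00-12:25, 14:50-16:35.
Bashir ∩ Esperanza ∩ Yuki: 09:30-11:10, 12:00-12:25, 15:10-16:35.
Bashir ∩ Esperanza ∩ Yuki ∩ Zubin: 09:30-11:10, 15:10-16:35.
The first common window of at least 75 minutes is 09:30-11:10, so the earliest start is 09:30.

09:30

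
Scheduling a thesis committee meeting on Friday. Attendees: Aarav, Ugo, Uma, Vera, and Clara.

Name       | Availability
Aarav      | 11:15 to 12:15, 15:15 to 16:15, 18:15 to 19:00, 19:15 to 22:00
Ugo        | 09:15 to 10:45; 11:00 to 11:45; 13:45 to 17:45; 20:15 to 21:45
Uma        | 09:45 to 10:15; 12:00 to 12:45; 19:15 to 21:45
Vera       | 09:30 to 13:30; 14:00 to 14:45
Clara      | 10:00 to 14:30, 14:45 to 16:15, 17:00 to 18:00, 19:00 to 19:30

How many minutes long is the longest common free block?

0

Aarav ∩ Ugo: 11:15-11:45, 15:15-16:15, 20:15-21:45.
Aarav ∩ Ugo ∩ Uma: 20:15-21:45.
Aarav ∩ Ugo ∩ Uma ∩ Vera: ∅.
Aarav ∩ Ugo ∩ Uma ∩ Vera ∩ Clara: ∅.
There is no time when everyone is free.
No common window exists, so the longest block is 0 minutes.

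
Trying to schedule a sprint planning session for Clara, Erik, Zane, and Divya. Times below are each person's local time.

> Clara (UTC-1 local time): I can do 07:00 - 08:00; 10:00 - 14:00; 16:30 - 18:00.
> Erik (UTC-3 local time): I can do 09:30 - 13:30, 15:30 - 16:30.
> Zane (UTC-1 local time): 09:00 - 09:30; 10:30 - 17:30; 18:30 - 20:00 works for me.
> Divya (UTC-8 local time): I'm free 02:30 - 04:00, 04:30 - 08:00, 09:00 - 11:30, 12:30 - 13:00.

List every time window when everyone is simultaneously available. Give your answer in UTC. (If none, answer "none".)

12:30-15:00

Clara in UTC: 08:00-09:00, 11:00-15:00, 17:30-19:00 (add 1h to convert from UTC-1).
Erik in UTC: 12:30-16:30, 18:30-19:30 (add 3h to convert from UTC-3).
Zane in UTC: 10:00-10:30, 11:30-18:30, 19:30-21:00 (add 1h to convert from UTC-1).
Divya in UTC: 10:30-12:00, 12:30-16:00, 17:00-19:30, 20:30-21:00 (add 8h to convert from UTC-8).
Clara ∩ Erik: 12:30-15:00, 18:30-19:00.
Clara ∩ Erik ∩ Zane: 12:30-15:00.
Clara ∩ Erik ∩ Zane ∩ Divya: 12:30-15:00.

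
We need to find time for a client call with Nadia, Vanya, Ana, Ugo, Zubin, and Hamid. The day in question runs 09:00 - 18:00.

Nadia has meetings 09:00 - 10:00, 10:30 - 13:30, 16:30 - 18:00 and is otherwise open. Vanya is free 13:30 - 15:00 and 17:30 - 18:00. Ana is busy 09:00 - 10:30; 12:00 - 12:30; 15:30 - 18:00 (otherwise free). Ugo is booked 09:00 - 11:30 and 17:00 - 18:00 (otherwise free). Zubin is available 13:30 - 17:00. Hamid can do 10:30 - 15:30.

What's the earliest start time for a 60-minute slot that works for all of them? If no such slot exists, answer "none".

Nadia free: 10:00-10:30, 13:30-16:30 (invert busy blocks within the working day).
Vanya free: 13:30-15:00, 17:30-18:00.
Ana free: 10:30-12:00, 12:30-15:30 (invert busy blocks within the working day).
Ugo free: 11:30-17:00 (invert busy blocks within the working day).
Zubin free: 13:30-17:00.
Hamid free: 10:30-15:30.
Nadia ∩ Vanya: 13:30-15:00.
Nadia ∩ Vanya ∩ Ana: 13:30-15:00.
Nadia ∩ Vanya ∩ Ana ∩ Ugo: 13:30-15:00.
Nadia ∩ Vanya ∩ Ana ∩ Ugo ∩ Zubin: 13:30-15:00.
Nadia ∩ Vanya ∩ Ana ∩ Ugo ∩ Zubin ∩ Hamid: 13:30-15:00.
Those are the intersection windows.
The first common window of at least 60 minutes is 13:30-15:00, so the earliest start is 13:30.

13:30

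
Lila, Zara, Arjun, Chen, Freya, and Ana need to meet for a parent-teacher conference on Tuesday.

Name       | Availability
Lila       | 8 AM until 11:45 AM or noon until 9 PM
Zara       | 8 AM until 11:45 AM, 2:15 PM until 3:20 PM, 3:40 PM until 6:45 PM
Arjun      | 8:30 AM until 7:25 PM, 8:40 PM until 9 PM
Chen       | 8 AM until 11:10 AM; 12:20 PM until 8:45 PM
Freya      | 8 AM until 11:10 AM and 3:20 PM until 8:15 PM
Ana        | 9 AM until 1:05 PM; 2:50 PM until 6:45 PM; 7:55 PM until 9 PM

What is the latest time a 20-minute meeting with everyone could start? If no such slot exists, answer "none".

Lila ∩ Zara: 08:00-11:45, 14:15-15:20, 15:40-18:45.
Lila ∩ Zara ∩ Arjun: 08:30-11:45, 14:15-15:20, 15:40-18:45.
Lila ∩ Zara ∩ Arjun ∩ Chen: 08:30-11:10, 14:15-15:20, 15:40-18:45.
Lila ∩ Zara ∩ Arjun ∩ Chen ∩ Freya: 08:30-11:10, 15:40-18:45.
Lila ∩ Zara ∩ Arjun ∩ Chen ∩ Freya ∩ Ana: 09:00-11:10, 15:40-18:45.
Those are the intersection windows.
The last common window of at least 20 minutes is 15:40-18:45; a 20-minute meeting can start as late as 18:25 and still end by 18:45.

18:25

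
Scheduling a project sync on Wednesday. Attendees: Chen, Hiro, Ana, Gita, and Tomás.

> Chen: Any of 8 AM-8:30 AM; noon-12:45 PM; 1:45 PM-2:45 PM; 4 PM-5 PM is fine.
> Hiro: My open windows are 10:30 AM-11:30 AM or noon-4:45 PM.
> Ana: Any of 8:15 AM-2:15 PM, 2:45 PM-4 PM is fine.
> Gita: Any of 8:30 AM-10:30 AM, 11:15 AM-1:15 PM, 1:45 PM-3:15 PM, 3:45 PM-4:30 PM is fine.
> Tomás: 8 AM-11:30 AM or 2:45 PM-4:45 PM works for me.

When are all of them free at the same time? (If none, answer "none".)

none

Chen ∩ Hiro: 12:00-12:45, 13:45-14:45, 16:00-16:45.
Chen ∩ Hiro ∩ Ana: 12:00-12:45, 13:45-14:15.
Chen ∩ Hiro ∩ Ana ∩ Gita: 12:00-12:45, 13:45-14:15.
Chen ∩ Hiro ∩ Ana ∩ Gita ∩ Tomás: ∅.
There is no time when everyone is free.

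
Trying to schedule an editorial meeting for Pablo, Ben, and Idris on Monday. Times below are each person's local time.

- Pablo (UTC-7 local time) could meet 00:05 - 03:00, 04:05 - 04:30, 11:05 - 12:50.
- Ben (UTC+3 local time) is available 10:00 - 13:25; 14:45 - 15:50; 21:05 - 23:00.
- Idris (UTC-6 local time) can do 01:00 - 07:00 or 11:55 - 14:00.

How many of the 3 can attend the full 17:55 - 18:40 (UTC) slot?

Pablo in UTC: 07:05-10:00, 11:05-11:30, 18:05-19:50 (add 7h to convert from UTC-7).
Ben in UTC: 07:00-10:25, 11:45-12:50, 18:05-20:00 (subtract 3h to convert from UTC+3).
Idris in UTC: 07:00-13:00, 17:55-20:00 (add 6h to convert from UTC-6).
Idris can make the full 17:55-18:40 slot — that's 1.

1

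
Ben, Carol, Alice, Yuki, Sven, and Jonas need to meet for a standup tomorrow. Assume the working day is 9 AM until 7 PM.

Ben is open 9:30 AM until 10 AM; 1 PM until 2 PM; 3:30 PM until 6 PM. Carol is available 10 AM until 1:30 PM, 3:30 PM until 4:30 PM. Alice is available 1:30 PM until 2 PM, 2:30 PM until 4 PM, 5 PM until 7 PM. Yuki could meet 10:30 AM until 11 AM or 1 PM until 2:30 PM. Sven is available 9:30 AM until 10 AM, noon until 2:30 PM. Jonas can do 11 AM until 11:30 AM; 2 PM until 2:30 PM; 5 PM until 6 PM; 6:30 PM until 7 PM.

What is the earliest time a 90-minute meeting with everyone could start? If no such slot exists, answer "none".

none

Ben ∩ Carol: 13:00-13:30, 15:30-16:30.
Ben ∩ Carol ∩ Alice: 15:30-16:00.
Ben ∩ Carol ∩ Alice ∩ Yuki: ∅.
Ben ∩ Carol ∩ Alice ∩ Yuki ∩ Sven: ∅.
Ben ∩ Carol ∩ Alice ∩ Yuki ∩ Sven ∩ Jonas: ∅.
There is no time when everyone is free.
No common window is at least 90 minutes long.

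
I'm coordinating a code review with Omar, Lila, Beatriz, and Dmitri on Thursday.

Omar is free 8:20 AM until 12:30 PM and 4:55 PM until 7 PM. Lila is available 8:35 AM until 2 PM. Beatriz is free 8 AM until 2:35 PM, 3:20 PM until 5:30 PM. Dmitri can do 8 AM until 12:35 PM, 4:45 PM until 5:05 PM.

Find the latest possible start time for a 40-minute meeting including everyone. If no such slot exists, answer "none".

11:50

Omar ∩ Lila: 08:35-12:30.
Omar ∩ Lila ∩ Beatriz: 08:35-12:30.
Omar ∩ Lila ∩ Beatriz ∩ Dmitri: 08:35-12:30.
So the common availability across everyone is 08:35-12:30.
The last common window of at least 40 minutes is 08:35-12:30; a 40-minute meeting can start as late as 11:50 and still end by 12:30.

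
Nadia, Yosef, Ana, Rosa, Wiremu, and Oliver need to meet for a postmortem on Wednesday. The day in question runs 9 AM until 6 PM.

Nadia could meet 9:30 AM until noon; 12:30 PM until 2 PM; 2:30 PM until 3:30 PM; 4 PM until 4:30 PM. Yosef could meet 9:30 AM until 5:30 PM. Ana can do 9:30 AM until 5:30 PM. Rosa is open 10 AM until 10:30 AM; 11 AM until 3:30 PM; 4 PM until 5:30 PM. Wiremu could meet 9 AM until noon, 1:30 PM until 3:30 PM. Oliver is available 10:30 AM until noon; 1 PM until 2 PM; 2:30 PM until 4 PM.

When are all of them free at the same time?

11:00-12:00, 13:30-14:00, 14:30-15:30

Nadia ∩ Yosef: 09:30-12:00, 12:30-14:00, 14:30-15:30, 16:00-16:30.
Nadia ∩ Yosef ∩ Ana: 09:30-12:00, 12:30-14:00, 14:30-15:30, 16:00-16:30.
Nadia ∩ Yosef ∩ Ana ∩ Rosa: 10:00-10:30, 11:00-12:00, 12:30-14:00, 14:30-15:30, 16:00-16:30.
Nadia ∩ Yosef ∩ Ana ∩ Rosa ∩ Wiremu: 10:00-10:30, 11:00-12:00, 13:30-14:00, 14:30-15:30.
Nadia ∩ Yosef ∩ Ana ∩ Rosa ∩ Wiremu ∩ Oliver: 11:00-12:00, 13:30-14:00, 14:30-15:30.
So the common availability across everyone is 11:00-12:00, 13:30-14:00, 14:30-15:30.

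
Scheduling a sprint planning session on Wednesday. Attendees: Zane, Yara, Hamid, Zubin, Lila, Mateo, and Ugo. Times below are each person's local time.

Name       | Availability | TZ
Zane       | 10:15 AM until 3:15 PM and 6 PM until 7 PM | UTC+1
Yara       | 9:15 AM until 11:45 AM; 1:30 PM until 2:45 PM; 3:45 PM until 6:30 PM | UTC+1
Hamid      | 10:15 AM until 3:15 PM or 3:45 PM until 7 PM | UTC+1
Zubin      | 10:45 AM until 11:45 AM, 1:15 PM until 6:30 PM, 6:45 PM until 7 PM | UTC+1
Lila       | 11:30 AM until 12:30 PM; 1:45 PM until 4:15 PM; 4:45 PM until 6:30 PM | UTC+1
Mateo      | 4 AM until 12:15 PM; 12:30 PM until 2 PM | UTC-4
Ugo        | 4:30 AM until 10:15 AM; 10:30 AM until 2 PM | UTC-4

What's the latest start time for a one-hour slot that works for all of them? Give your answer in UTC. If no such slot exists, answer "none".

Zane in UTC: 09:15-14:15, 17:00-18:00 (subtract 1h to convert from UTC+1).
Yara in UTC: 08:15-10:45, 12:30-13:45, 14:45-17:30 (subtract 1h to convert from UTC+1).
Hamid in UTC: 09:15-14:15, 14:45-18:00 (subtract 1h to convert from UTC+1).
Zubin in UTC: 09:45-10:45, 12:15-17:30, 17:45-18:00 (subtract 1h to convert from UTC+1).
Lila in UTC: 10:30-11:30, 12:45-15:15, 15:45-17:30 (subtract 1h to convert from UTC+1).
Mateo in UTC: 08:00-16:15, 16:30-18:00 (add 4h to convert from UTC-4).
Ugo in UTC: 08:30-14:15, 14:30-18:00 (add 4h to convert from UTC-4).
Zane ∩ Yara: 09:15-10:45, 12:30-13:45, 17:00-17:30.
Zane ∩ Yara ∩ Hamid: 09:15-10:45, 12:30-13:45, 17:00-17:30.
Zane ∩ Yara ∩ Hamid ∩ Zubin: 09:45-10:45, 12:30-13:45, 17:00-17:30.
Zane ∩ Yara ∩ Hamid ∩ Zubin ∩ Lila: 10:30-10:45, 12:45-13:45, 17:00-17:30.
Zane ∩ Yara ∩ Hamid ∩ Zubin ∩ Lila ∩ Mateo: 10:30-10:45, 12:45-13:45, 17:00-17:30.
Zane ∩ Yara ∩ Hamid ∩ Zubin ∩ Lila ∩ Mateo ∩ Ugo: 10:30-10:45, 12:45-13:45, 17:00-17:30.
So the common availability across everyone is 10:30-10:45, 12:45-13:45, 17:00-17:30.
The last common window of at least 60 minutes is 12:45-13:45; a 60-minute meeting can start as late as 12:45 and still end by 13:45.

12:45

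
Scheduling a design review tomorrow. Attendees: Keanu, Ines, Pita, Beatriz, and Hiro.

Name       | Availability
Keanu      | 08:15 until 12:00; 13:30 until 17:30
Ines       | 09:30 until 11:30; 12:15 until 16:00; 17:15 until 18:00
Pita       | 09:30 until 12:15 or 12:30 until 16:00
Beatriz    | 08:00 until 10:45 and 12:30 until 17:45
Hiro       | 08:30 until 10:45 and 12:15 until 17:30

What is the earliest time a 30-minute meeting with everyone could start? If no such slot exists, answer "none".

Keanu ∩ Ines: 09:30-11:30, 13:30-16:00, 17:15-17:30.
Keanu ∩ Ines ∩ Pita: 09:30-11:30, 13:30-16:00.
Keanu ∩ Ines ∩ Pita ∩ Beatriz: 09:30-10:45, 13:30-16:00.
Keanu ∩ Ines ∩ Pita ∩ Beatriz ∩ Hiro: 09:30-10:45, 13:30-16:00.
The first common window of at least 30 minutes is 09:30-10:45, so the earliest start is 09:30.

09:30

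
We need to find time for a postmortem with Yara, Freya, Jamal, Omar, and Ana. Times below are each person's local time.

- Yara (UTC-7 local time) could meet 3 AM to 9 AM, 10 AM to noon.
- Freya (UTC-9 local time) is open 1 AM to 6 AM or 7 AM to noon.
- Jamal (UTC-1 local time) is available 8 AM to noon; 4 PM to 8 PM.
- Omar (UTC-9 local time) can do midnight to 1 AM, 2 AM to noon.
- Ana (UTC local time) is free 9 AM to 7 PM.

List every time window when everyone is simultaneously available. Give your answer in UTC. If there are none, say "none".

Yara in UTC: 10:00-16:00, 17:00-19:00 (add 7h to convert from UTC-7).
Freya in UTC: 10:00-15:00, 16:00-21:00 (add 9h to convert from UTC-9).
Jamal in UTC: 09:00-13:00, 17:00-21:00 (add 1h to convert from UTC-1).
Omar in UTC: 09:00-10:00, 11:00-21:00 (add 9h to convert from UTC-9).
Ana in UTC: 09:00-19:00.
Yara ∩ Freya: 10:00-15:00, 17:00-19:00.
Yara ∩ Freya ∩ Jamal: 10:00-13:00, 17:00-19:00.
Yara ∩ Freya ∩ Jamal ∩ Omar: 11:00-13:00, 17:00-19:00.
Yara ∩ Freya ∩ Jamal ∩ Omar ∩ Ana: 11:00-13:00, 17:00-19:00.

11:00-13:00, 17:00-19:00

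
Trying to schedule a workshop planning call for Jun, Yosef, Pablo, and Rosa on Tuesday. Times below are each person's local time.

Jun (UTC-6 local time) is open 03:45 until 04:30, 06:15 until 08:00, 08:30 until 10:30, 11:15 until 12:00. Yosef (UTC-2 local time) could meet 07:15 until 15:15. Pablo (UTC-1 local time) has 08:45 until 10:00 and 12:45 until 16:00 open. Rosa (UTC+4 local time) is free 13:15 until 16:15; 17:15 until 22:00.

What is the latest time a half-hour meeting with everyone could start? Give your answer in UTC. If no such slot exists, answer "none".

Jun in UTC: 09:45-10:30, 12:15-14:00, 14:30-16:30, 17:15-18:00 (add 6h to convert from UTC-6).
Yosef in UTC: 09:15-17:15 (add 2h to convert from UTC-2).
Pablo in UTC: 09:45-11:00, 13:45-17:00 (add 1h to convert from UTC-1).
Rosa in UTC: 09:15-12:15, 13:15-18:00 (subtract 4h to convert from UTC+4).
Jun ∩ Yosef: 09:45-10:30, 12:15-14:00, 14:30-16:30.
Jun ∩ Yosef ∩ Pablo: 09:45-10:30, 13:45-14:00, 14:30-16:30.
Jun ∩ Yosef ∩ Pablo ∩ Rosa: 09:45-10:30, 13:45-14:00, 14:30-16:30.
The last common window of at least 30 minutes is 14:30-16:30; a 30-minute meeting can start as late as 16:00 and still end by 16:30.

16:00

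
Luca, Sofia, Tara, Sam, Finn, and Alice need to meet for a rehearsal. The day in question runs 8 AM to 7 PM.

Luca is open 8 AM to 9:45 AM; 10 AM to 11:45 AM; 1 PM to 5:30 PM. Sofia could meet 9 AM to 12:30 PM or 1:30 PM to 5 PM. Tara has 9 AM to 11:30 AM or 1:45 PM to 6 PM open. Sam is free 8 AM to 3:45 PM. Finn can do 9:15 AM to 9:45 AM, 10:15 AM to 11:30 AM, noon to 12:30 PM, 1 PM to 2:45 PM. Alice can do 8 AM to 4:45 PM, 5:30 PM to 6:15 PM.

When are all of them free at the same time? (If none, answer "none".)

09:15-09:45, 10:15-11:30, 13:45-14:45

Luca ∩ Sofia: 09:00-09:45, 10:00-11:45, 13:30-17:00.
Luca ∩ Sofia ∩ Tara: 09:00-09:45, 10:00-11:30, 13:45-17:00.
Luca ∩ Sofia ∩ Tara ∩ Sam: 09:00-09:45, 10:00-11:30, 13:45-15:45.
Luca ∩ Sofia ∩ Tara ∩ Sam ∩ Finn: 09:15-09:45, 10:15-11:30, 13:45-14:45.
Luca ∩ Sofia ∩ Tara ∩ Sam ∩ Finn ∩ Alice: 09:15-09:45, 10:15-11:30, 13:45-14:45.
Those are the intersection windows.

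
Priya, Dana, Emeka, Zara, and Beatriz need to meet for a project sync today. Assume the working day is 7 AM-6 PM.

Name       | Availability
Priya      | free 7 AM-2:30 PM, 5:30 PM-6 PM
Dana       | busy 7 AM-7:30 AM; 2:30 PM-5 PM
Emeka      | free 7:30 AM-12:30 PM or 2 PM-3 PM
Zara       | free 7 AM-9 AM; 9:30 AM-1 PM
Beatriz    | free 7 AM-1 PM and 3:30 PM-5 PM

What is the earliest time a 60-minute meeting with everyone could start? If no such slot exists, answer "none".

07:30

Priya free: 07:00-14:30, 17:30-18:00.
Dana free: 07:30-14:30, 17:00-18:00 (invert busy blocks within the working day).
Emeka free: 07:30-12:30, 14:00-15:00.
Zara free: 07:00-09:00, 09:30-13:00.
Beatriz free: 07:00-13:00, 15:30-17:00.
Priya ∩ Dana: 07:30-14:30, 17:30-18:00.
Priya ∩ Dana ∩ Emeka: 07:30-12:30, 14:00-14:30.
Priya ∩ Dana ∩ Emeka ∩ Zara: 07:30-09:00, 09:30-12:30.
Priya ∩ Dana ∩ Emeka ∩ Zara ∩ Beatriz: 07:30-09:00, 09:30-12:30.
Those are the intersection windows.
The first common window of at least 60 minutes is 07:30-09:00, so the earliest start is 07:30.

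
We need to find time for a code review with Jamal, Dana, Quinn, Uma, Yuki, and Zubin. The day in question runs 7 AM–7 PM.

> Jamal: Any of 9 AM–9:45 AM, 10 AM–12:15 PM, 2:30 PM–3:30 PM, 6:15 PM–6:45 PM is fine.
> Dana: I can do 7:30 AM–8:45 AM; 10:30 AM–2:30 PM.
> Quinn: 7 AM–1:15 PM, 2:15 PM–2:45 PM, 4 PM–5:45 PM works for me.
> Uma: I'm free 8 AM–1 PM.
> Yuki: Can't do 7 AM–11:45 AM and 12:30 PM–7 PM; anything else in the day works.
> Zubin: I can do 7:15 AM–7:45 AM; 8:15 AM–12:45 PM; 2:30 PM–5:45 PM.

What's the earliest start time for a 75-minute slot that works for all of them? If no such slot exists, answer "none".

Jamal free: 09:00-09:45, 10:00-12:15, 14:30-15:30, 18:15-18:45.
Dana free: 07:30-08:45, 10:30-14:30.
Quinn free: 07:00-13:15, 14:15-14:45, 16:00-17:45.
Uma free: 08:00-13:00.
Yuki free: 11:45-12:30 (invert busy blocks within the working day).
Zubin free: 07:15-07:45, 08:15-12:45, 14:30-17:45.
Jamal ∩ Dana: 10:30-12:15.
Jamal ∩ Dana ∩ Quinn: 10:30-12:15.
Jamal ∩ Dana ∩ Quinn ∩ Uma: 10:30-12:15.
Jamal ∩ Dana ∩ Quinn ∩ Uma ∩ Yuki: 11:45-12:15.
Jamal ∩ Dana ∩ Quinn ∩ Uma ∩ Yuki ∩ Zubin: 11:45-12:15.
No common window is at least 75 minutes long.

none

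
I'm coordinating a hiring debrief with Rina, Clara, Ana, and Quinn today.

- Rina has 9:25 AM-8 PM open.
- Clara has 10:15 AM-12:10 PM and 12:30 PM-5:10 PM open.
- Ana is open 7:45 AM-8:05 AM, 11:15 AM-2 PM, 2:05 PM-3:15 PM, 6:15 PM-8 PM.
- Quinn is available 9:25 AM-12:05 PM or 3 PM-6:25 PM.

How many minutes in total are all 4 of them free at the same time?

Rina ∩ Clara: 10:15-12:10, 12:30-17:10.
Rina ∩ Clara ∩ Ana: 11:15-12:10, 12:30-14:00, 14:05-15:15.
Rina ∩ Clara ∩ Ana ∩ Quinn: 11:15-12:05, 15:00-15:15.
Summing the common windows: 50 + 15 = 65 minutes.

65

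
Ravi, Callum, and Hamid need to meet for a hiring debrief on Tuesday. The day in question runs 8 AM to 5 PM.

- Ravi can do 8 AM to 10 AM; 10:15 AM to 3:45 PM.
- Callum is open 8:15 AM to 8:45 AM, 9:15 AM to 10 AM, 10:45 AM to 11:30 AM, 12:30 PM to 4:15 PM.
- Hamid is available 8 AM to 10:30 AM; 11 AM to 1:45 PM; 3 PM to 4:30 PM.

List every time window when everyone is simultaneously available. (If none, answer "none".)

Ravi ∩ Callum: 08:15-08:45, 09:15-10:00, 10:45-11:30, 12:30-15:45.
Ravi ∩ Callum ∩ Hamid: 08:15-08:45, 09:15-10:00, 11:00-11:30, 12:30-13:45, 15:00-15:45.

08:15-08:45, 09:15-10:00, 11:00-11:30, 12:30-13:45, 15:00-15:45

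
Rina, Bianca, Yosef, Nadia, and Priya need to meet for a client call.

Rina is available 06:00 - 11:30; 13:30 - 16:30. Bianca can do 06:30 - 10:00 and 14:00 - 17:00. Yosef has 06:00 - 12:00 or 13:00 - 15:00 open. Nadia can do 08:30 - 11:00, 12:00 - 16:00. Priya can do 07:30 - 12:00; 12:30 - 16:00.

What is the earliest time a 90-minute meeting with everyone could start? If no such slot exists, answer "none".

Rina ∩ Bianca: 06:30-10:00, 14:00-16:30.
Rina ∩ Bianca ∩ Yosef: 06:30-10:00, 14:00-15:00.
Rina ∩ Bianca ∩ Yosef ∩ Nadia: 08:30-10:00, 14:00-15:00.
Rina ∩ Bianca ∩ Yosef ∩ Nadia ∩ Priya: 08:30-10:00, 14:00-15:00.
The first common window of at least 90 minutes is 08:30-10:00, so the earliest start is 08:30.

08:30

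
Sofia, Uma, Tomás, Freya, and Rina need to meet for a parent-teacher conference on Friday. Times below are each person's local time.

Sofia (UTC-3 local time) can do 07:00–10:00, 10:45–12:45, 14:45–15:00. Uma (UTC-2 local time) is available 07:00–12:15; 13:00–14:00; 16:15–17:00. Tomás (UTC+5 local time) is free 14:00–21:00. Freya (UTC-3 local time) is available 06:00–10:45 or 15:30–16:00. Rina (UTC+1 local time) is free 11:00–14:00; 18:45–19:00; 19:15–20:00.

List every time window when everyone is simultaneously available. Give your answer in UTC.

Sofia in UTC: 10:00-13:00, 13:45-15:45, 17:45-18:00 (add 3h to convert from UTC-3).
Uma in UTC: 09:00-14:15, 15:00-16:00, 18:15-19:00 (add 2h to convert from UTC-2).
Tomás in UTC: 09:00-16:00 (subtract 5h to convert from UTC+5).
Freya in UTC: 09:00-13:45, 18:30-19:00 (add 3h to convert from UTC-3).
Rina in UTC: 10:00-13:00, 17:45-18:00, 18:15-19:00 (subtract 1h to convert from UTC+1).
Sofia ∩ Uma: 10:00-13:00, 13:45-14:15, 15:00-15:45.
Sofia ∩ Uma ∩ Tomás: 10:00-13:00, 13:45-14:15, 15:00-15:45.
Sofia ∩ Uma ∩ Tomás ∩ Freya: 10:00-13:00.
Sofia ∩ Uma ∩ Tomás ∩ Freya ∩ Rina: 10:00-13:00.

10:00-13:00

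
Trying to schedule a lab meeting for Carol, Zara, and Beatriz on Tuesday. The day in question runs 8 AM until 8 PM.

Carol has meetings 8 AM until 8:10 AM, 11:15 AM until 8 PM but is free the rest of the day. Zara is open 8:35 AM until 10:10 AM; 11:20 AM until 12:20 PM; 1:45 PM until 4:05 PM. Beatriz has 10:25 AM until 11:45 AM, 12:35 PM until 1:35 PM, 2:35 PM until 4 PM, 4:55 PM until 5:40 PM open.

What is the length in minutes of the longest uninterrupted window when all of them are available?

Carol free: 08:10-11:15 (invert busy blocks within the working day).
Zara free: 08:35-10:10, 11:20-12:20, 13:45-16:05.
Beatriz free: 10:25-11:45, 12:35-13:35, 14:35-16:00, 16:55-17:40.
Carol ∩ Zara: 08:35-10:10.
Carol ∩ Zara ∩ Beatriz: ∅.
There is no time when everyone is free.
No common window exists, so the longest block is 0 minutes.

0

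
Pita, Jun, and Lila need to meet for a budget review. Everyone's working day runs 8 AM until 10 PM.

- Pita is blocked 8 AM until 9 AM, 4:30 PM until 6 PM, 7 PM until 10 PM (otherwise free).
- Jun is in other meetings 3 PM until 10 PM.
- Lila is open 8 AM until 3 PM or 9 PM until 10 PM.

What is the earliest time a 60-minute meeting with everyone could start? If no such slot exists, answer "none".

09:00

Pita free: 09:00-16:30, 18:00-19:00 (invert busy blocks within the working day).
Jun free: 08:00-15:00 (invert busy blocks within the working day).
Lila free: 08:00-15:00, 21:00-22:00.
Pita ∩ Jun: 09:00-15:00.
Pita ∩ Jun ∩ Lila: 09:00-15:00.
The first common window of at least 60 minutes is 09:00-15:00, so the earliest start is 09:00.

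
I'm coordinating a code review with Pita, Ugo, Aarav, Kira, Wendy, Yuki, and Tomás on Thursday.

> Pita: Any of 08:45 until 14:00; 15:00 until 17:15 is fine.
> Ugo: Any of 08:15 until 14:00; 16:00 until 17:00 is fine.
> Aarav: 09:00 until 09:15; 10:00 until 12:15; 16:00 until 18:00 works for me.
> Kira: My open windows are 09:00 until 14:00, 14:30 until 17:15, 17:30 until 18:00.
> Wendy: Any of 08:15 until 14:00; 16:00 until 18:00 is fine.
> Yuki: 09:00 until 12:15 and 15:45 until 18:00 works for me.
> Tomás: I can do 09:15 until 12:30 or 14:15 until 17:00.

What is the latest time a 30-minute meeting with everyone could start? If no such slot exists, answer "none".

Pita ∩ Ugo: 08:45-14:00, 16:00-17:00.
Pita ∩ Ugo ∩ Aarav: 09:00-09:15, 10:00-12:15, 16:00-17:00.
Pita ∩ Ugo ∩ Aarav ∩ Kira: 09:00-09:15, 10:00-12:15, 16:00-17:00.
Pita ∩ Ugo ∩ Aarav ∩ Kira ∩ Wendy: 09:00-09:15, 10:00-12:15, 16:00-17:00.
Pita ∩ Ugo ∩ Aarav ∩ Kira ∩ Wendy ∩ Yuki: 09:00-09:15, 10:00-12:15, 16:00-17:00.
Pita ∩ Ugo ∩ Aarav ∩ Kira ∩ Wendy ∩ Yuki ∩ Tomás: 10:00-12:15, 16:00-17:00.
The last common window of at least 30 minutes is 16:00-17:00; a 30-minute meeting can start as late as 16:30 and still end by 17:00.

16:30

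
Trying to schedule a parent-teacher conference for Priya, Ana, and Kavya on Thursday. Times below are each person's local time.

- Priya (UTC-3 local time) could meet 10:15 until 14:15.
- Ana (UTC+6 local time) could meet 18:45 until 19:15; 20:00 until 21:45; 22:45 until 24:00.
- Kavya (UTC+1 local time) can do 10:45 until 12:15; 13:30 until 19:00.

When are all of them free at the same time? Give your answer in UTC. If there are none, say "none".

14:00-15:45, 16:45-17:15

Priya in UTC: 13:15-17:15 (add 3h to convert from UTC-3).
Ana in UTC: 12:45-13:15, 14:00-15:45, 16:45-18:00 (subtract 6h to convert from UTC+6).
Kavya in UTC: 09:45-11:15, 12:30-18:00 (subtract 1h to convert from UTC+1).
Priya ∩ Ana: 14:00-15:45, 16:45-17:15.
Priya ∩ Ana ∩ Kavya: 14:00-15:45, 16:45-17:15.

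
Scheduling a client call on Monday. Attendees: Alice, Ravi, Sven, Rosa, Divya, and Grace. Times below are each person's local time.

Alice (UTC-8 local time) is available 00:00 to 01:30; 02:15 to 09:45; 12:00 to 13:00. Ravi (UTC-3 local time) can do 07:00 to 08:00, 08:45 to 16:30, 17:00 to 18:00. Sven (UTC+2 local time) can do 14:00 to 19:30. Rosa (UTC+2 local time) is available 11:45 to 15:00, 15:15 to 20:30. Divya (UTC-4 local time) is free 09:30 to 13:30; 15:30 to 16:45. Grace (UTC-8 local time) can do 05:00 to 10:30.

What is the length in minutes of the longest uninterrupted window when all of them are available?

Alice in UTC: 08:00-09:30, 10:15-17:45, 20:00-21:00 (add 8h to convert from UTC-8).
Ravi in UTC: 10:00-11:00, 11:45-19:30, 20:00-21:00 (add 3h to convert from UTC-3).
Sven in UTC: 12:00-17:30 (subtract 2h to convert from UTC+2).
Rosa in UTC: 09:45-13:00, 13:15-18:30 (subtract 2h to convert from UTC+2).
Divya in UTC: 13:30-17:30, 19:30-20:45 (add 4h to convert from UTC-4).
Grace in UTC: 13:00-18:30 (add 8h to convert from UTC-8).
Alice ∩ Ravi: 10:15-11:00, 11:45-17:45, 20:00-21:00.
Alice ∩ Ravi ∩ Sven: 12:00-17:30.
Alice ∩ Ravi ∩ Sven ∩ Rosa: 12:00-13:00, 13:15-17:30.
Alice ∩ Ravi ∩ Sven ∩ Rosa ∩ Divya: 13:30-17:30.
Alice ∩ Ravi ∩ Sven ∩ Rosa ∩ Divya ∩ Grace: 13:30-17:30.
The longest is 13:30-17:30 at 240 minutes.

240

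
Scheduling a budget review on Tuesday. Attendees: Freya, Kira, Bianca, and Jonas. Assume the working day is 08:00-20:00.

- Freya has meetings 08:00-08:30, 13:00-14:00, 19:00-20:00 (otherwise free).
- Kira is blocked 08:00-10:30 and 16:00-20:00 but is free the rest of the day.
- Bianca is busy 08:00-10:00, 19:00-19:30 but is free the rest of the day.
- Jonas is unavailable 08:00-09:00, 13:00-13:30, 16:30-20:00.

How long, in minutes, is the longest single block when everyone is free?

Freya free: 08:30-13:00, 14:00-19:00 (invert busy blocks within the working day).
Kira free: 10:30-16:00 (invert busy blocks within the working day).
Bianca free: 10:00-19:00, 19:30-20:00 (invert busy blocks within the working day).
Jonas free: 09:00-13:00, 13:30-16:30 (invert busy blocks within the working day).
Freya ∩ Kira: 10:30-13:00, 14:00-16:00.
Freya ∩ Kira ∩ Bianca: 10:30-13:00, 14:00-16:00.
Freya ∩ Kira ∩ Bianca ∩ Jonas: 10:30-13:00, 14:00-16:00.
The longest is 10:30-13:00 at 150 minutes.

150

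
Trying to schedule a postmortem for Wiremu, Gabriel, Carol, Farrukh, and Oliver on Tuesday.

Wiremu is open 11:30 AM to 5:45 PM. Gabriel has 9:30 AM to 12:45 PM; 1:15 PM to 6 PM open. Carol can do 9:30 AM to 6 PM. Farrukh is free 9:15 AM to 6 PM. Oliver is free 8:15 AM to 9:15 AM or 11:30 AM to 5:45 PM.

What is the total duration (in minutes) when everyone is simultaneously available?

345

Wiremu ∩ Gabriel: 11:30-12:45, 13:15-17:45.
Wiremu ∩ Gabriel ∩ Carol: 11:30-12:45, 13:15-17:45.
Wiremu ∩ Gabriel ∩ Carol ∩ Farrukh: 11:30-12:45, 13:15-17:45.
Wiremu ∩ Gabriel ∩ Carol ∩ Farrukh ∩ Oliver: 11:30-12:45, 13:15-17:45.
So the common availability across everyone is 11:30-12:45, 13:15-17:45.
Summing the common windows: 75 + 270 = 345 minutes.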